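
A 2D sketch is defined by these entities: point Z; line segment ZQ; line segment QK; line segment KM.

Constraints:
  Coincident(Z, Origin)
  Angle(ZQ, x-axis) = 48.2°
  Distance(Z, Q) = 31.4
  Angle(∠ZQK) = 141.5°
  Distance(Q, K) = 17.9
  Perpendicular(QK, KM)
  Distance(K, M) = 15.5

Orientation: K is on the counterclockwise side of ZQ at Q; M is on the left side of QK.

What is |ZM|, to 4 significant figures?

42.67

Z is at the origin; ZQ runs at 48.2° with length 31.4, so Q = 31.4·(cos 48.2°, sin 48.2°) = (20.93, 23.41). ∠ZQK = 141.5°, so QK runs at 48.2° + (180° − 141.5°) = 86.70° from the x-axis; with |QK| = 17.9, K = Q + 17.9·(cos 86.70°, sin 86.70°) = (21.96, 41.28). QK is perpendicular to KM; with |KM| = 15.5 on the left of QK, M = K + 15.5·(-0.9983, 0.05756) = (6.485, 42.17). Then |ZM| = |M − Z| = 42.67.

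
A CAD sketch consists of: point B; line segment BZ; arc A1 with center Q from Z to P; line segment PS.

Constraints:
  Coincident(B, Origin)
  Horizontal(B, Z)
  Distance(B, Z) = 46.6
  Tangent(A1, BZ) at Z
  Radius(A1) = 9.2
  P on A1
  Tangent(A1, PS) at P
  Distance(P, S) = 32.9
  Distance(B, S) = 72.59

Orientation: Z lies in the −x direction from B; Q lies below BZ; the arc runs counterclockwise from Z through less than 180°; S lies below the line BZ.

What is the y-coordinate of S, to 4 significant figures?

-40.53

Checks: |QP| = 9.200 ✓; ∠(QP, PS) = 90.00° ✓; |PS| = 32.90 ✓; |BS| = 72.59 ✓.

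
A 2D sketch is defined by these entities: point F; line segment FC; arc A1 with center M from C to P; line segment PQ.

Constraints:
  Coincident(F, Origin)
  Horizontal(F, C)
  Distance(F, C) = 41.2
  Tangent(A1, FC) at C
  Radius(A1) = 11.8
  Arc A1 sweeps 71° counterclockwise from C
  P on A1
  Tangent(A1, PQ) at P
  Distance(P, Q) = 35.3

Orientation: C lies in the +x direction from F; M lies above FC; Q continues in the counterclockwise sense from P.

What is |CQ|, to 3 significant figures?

47.1

On A1, C sits at bearing -90° from M; a 71° counterclockwise sweep puts P at bearing -19°, so P = M + 11.8·(cos -19°, sin -19°) = (52.4, 7.96). Tangency of A1 to PQ means the radius MP is perpendicular to PQ, so PQ runs along (−sin -19°, cos -19°); with |PQ| = 35.3, Q = (63.8, 41.3). Then |CQ| = |Q − C| = 47.1.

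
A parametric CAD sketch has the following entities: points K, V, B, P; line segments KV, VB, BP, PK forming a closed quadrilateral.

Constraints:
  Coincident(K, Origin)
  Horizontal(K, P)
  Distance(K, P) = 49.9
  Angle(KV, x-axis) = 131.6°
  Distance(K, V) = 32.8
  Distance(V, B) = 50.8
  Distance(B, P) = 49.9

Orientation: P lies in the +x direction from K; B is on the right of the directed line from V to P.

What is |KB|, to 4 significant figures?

19.70

Checks: |VB| = 50.80 ✓; |BP| = 49.90 ✓.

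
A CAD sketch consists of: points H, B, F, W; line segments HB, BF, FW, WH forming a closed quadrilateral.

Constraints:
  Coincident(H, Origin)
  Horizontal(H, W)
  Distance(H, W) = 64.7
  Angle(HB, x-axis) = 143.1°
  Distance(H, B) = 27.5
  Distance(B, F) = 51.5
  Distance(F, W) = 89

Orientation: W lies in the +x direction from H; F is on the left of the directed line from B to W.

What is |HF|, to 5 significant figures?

62.463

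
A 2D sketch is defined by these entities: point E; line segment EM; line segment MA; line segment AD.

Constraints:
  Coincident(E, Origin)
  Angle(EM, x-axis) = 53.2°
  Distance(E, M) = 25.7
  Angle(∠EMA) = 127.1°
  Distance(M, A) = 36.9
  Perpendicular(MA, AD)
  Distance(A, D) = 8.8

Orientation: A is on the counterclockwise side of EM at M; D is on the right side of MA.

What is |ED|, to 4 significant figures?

60.04

E is at the origin; EM runs at 53.2° with length 25.7, so M = 25.7·(cos 53.2°, sin 53.2°) = (15.39, 20.58). ∠EMA = 127.1°, so MA runs at 53.2° + (180° − 127.1°) = 106.1° from the x-axis; with |MA| = 36.9, A = M + 36.9·(cos 106.1°, sin 106.1°) = (5.162, 56.03). The perpendicularity gives AD at right angles to MA; with |AD| = 8.8 on the right of MA, D = A + 8.8·(0.9608, 0.2773) = (13.62, 58.47). Then |ED| = |D − E| = 60.04.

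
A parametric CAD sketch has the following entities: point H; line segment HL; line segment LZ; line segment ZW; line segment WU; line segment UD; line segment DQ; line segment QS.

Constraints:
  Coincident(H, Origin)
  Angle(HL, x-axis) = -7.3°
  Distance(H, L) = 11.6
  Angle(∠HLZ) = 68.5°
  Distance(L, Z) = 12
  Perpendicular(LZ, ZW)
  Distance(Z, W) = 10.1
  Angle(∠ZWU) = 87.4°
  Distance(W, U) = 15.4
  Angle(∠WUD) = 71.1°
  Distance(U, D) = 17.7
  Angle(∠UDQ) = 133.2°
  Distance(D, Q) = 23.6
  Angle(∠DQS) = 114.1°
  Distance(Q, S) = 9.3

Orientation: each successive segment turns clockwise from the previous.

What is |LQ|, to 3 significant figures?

29.6

H is at the origin; HL runs at -7.3° with length 11.6, so L = (11.5, -1.47). ∠HLZ = 68.5° gives LZ at -119° from the x-axis; with |LZ| = 12.0, Z = (5.72, -12.0). The perpendicularity gives ZW at right angles to LZ, so ZW runs at 151°; with |ZW| = 10.1, W = (-3.13, -7.12). ∠ZWU = 87.4° gives WU at 58.6° from the x-axis; with |WU| = 15.4, U = (4.90, 6.02). ∠WUD = 71.1° gives UD at -50.3° from the x-axis; with |UD| = 17.7, D = (16.2, -7.60). ∠UDQ = 133.2° gives DQ at -97.1° from the x-axis; with |DQ| = 23.6, Q = (13.3, -31.0). Then |LQ| = |Q − L| = 29.6.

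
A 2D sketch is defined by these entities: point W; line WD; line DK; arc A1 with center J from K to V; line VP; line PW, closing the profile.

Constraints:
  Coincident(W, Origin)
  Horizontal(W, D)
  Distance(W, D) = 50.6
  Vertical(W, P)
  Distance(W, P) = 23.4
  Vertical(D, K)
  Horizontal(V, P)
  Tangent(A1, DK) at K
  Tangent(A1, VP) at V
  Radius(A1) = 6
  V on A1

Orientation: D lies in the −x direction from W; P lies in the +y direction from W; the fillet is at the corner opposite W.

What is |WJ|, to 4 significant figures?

47.87

W is at the origin; W and D share the same y with |WD| = 50.6 and D on the −x side, so D = (-50.60, 0.000). W and P share the same x with |WP| = 23.4 and P on the +y side, so P = (0.000, 23.40). The virtual corner opposite W is at (-50.60, 23.40). The tangent condition forces JK to be normal to DK and the tangent condition forces JV to be normal to VP, with radius 6.0, so the center J sits 6.0 in from both sides at J = (-44.60, 17.40). Then |WJ| = |J − W| = 47.87.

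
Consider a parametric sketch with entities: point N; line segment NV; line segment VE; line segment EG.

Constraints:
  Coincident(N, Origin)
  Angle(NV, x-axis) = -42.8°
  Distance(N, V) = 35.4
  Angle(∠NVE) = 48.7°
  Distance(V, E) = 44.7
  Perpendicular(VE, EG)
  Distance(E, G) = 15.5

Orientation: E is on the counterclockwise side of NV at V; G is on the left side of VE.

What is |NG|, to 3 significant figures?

24.0

∠NVE = 48.7°, so VE runs at -42.8° + (180° − 48.7°) = 88.5° from the x-axis; with |VE| = 44.7, E = V + 44.7·(cos 88.5°, sin 88.5°) = (27.1, 20.6). The perpendicularity gives EG at right angles to VE; with |EG| = 15.5 on the left of VE, G = E + 15.5·(-1.00, 0.0262) = (11.6, 21.0). Then |NG| = |G − N| = 24.0.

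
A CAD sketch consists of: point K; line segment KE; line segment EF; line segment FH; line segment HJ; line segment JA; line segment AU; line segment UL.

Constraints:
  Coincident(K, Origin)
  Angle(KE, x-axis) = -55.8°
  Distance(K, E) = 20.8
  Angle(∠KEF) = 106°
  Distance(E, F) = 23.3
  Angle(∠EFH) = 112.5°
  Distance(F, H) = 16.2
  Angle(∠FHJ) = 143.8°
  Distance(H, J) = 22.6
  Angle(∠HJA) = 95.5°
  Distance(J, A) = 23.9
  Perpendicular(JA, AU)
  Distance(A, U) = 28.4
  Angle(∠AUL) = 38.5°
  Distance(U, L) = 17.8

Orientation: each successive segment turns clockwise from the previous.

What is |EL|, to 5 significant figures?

24.787

K is at the origin; KE runs at -55.8° with length 20.8, so E = (11.691, -17.203). ∠KEF = 106.0° gives EF at -129.80° from the x-axis; with |EF| = 23.3, F = (-3.2232, -35.104). ∠EFH = 112.5° gives FH at 162.70° from the x-axis; with |FH| = 16.2, H = (-18.690, -30.287). ∠FHJ = 143.8° gives HJ at 126.50° from the x-axis; with |HJ| = 22.6, J = (-32.133, -12.120). ∠HJA = 95.5° gives JA at 42.000° from the x-axis; with |JA| = 23.9, A = (-14.372, 3.8726). JA ⟂ AU, so AU runs at -48.000°; with |AU| = 28.4, U = (4.6311, -17.233). ∠AUL = 38.5° gives UL at 170.50° from the x-axis; with |UL| = 17.8, L = (-12.925, -14.295). Then |EL| = |L − E| = 24.787.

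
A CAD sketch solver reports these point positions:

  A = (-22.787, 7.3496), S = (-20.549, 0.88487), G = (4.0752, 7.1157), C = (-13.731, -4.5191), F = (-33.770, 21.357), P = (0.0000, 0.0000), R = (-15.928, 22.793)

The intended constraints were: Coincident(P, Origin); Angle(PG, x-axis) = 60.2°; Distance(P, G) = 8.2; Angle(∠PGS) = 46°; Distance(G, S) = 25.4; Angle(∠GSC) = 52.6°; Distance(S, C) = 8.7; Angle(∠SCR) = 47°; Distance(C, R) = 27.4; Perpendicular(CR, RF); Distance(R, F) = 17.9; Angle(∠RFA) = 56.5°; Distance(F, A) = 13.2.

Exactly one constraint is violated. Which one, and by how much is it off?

Distance(F, A) = 13.2 — off by 4.60.

P = (0.00, 0.00) ✓; PG at 60.20° ✓; |PG| = 8.200 ✓; ∠PGS = 46.00° ✓; |GS| = 25.40 ✓; ∠GSC = 52.60° ✓; |SC| = 8.700 ✓; ∠SCR = 47.00° ✓; |CR| = 27.40 ✓; ∠(CR, RF) = 90.00° ✓; |RF| = 17.90 ✓; ∠RFA = 56.50° ✓; |FA| = 17.80 ✗.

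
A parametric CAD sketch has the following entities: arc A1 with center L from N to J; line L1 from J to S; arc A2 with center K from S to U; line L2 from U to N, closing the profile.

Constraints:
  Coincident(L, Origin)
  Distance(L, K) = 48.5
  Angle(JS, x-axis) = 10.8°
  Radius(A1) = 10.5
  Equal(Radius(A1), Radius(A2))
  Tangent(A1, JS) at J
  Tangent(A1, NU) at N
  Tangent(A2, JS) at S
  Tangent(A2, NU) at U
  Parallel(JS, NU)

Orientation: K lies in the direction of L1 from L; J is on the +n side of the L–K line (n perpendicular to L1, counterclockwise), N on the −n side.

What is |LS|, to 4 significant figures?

49.62

Tangency of A1 to both parallel lines with radius 10.5 puts J and N at L ± 10.5·n: J = (-1.968, 10.31), N = (1.968, -10.31). Equal radii place S and U the same way about K: S = K + 10.5·n = (45.67, 19.40), U = K − 10.5·n = (49.61, -1.226). Then |LS| = |S − L| = 49.62.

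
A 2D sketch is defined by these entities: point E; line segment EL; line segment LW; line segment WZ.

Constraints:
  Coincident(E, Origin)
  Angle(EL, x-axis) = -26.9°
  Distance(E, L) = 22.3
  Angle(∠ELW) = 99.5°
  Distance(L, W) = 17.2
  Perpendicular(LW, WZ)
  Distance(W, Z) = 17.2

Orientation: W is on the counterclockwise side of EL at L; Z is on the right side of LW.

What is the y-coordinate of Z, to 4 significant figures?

-6.452

∠ELW = 99.5°, so LW runs at -26.9° + (180° − 99.5°) = 53.60° from the x-axis; with |LW| = 17.2, W = L + 17.2·(cos 53.60°, sin 53.60°) = (30.09, 3.755). The perpendicularity gives WZ at right angles to LW; with |WZ| = 17.2 on the right of LW, Z = W + 17.2·(0.8049, -0.5934) = (43.94, -6.452). So Z.y = -6.452.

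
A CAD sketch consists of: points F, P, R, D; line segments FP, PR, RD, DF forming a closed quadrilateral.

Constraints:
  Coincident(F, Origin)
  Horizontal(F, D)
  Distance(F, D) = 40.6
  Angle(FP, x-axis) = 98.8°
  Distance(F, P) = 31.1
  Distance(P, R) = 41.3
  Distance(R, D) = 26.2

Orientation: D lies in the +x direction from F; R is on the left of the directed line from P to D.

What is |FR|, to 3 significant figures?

44.5

Checks: |PR| = 41.30 ✓; |RD| = 26.20 ✓.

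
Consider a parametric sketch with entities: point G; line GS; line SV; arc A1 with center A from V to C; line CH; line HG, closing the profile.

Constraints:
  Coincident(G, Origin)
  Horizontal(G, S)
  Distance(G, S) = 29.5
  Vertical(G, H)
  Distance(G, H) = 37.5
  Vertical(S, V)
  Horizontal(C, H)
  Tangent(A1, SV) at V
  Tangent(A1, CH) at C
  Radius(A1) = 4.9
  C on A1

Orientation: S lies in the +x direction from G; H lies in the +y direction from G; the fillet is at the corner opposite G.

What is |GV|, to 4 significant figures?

43.97

G is at the origin; G and S share the same y with |GS| = 29.5 and S on the +x side, so S = (29.50, 0.000). G and H share the same x with |GH| = 37.5 and H on the +y side, so H = (0.000, 37.50). The virtual corner opposite G is at (29.50, 37.50). The tangent condition forces AV to be normal to SV and since A1 is tangent to CH there, AC ⟂ CH, with radius 4.9, so the center A sits 4.9 in from both sides at A = (24.60, 32.60). That places the tangent points at V = (29.50, 32.60) on SV and C = (24.60, 37.50) on CH. Then |GV| = |V − G| = 43.97.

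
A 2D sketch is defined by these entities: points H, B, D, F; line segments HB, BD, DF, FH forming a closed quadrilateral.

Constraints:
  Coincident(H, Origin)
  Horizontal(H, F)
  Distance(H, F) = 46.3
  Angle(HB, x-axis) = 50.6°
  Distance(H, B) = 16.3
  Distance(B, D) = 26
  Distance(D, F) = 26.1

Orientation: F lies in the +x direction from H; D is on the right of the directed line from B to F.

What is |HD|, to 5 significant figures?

24.703

H is at the origin; H and F share the same y with |HF| = 46.3 and F in +x, so F = (46.3, 0). HB runs at 50.6° with |HB| = 16.3, so B = (10.346, 12.596). D is determined by |BD| = 26.0 and |DF| = 26.1 together: it lies at the intersection of circle(B, 26.0) and circle(F, 26.1). With |BF| = 38.096, the foot of the radical line on BF is 18.980 from B and the perpendicular offset is √(26.0² − 18.980²) = 17.770. Taking the right-of-BF solution: D = (22.383, -10.450).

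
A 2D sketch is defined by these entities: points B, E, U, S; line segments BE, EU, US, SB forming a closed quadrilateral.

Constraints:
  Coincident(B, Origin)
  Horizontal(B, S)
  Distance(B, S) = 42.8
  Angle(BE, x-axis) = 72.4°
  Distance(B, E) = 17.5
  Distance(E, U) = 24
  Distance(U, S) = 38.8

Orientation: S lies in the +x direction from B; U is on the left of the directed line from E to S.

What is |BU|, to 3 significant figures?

40.2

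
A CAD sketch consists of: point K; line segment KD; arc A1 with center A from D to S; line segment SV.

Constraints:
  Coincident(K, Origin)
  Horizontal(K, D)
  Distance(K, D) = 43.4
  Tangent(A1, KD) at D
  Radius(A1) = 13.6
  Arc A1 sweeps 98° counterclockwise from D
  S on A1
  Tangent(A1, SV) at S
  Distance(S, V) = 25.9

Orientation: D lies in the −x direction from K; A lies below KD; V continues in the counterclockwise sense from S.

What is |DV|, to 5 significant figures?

42.306

K is at the origin; KD is horizontal with |KD| = 43.4 and D on the −x side, so D = (-43.400, 0.0000). Tangency of A1 to KD means the radius AD is perpendicular to KD, so A = D + (0, -13.6) = (-43.400, -13.600). On A1, D sits at bearing 90° from A; a 98° counterclockwise sweep puts S at bearing 188°, so S = A + 13.6·(cos 188°, sin 188°) = (-56.868, -15.493). A1 meets SV tangentially, so AS is at right angles to SV, so SV runs along (−sin 188°, cos 188°); with |SV| = 25.9, V = (-53.263, -41.141). Then |DV| = |V − D| = 42.306.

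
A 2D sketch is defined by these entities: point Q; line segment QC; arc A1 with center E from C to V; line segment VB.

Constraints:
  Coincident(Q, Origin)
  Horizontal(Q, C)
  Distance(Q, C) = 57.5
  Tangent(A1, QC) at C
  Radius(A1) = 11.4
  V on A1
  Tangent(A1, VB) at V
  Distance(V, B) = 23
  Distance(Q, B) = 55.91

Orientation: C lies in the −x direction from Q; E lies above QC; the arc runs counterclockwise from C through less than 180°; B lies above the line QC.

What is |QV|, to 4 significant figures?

47.34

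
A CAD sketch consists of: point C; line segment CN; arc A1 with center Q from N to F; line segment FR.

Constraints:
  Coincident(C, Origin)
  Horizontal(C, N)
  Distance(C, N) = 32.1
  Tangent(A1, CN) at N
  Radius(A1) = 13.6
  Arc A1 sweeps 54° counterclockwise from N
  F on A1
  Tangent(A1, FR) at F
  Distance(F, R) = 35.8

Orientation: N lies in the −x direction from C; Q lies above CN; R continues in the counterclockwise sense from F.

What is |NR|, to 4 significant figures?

47.14

C is at the origin; C and N share the same y with |CN| = 32.1 and N on the −x side, so N = (-32.10, 0.000). Since A1 is tangent to CN there, QN ⟂ CN, so Q = N + (0, 13.6) = (-32.10, 13.60). On A1, N sits at bearing -90° from Q; a 54° counterclockwise sweep puts F at bearing -36°, so F = Q + 13.6·(cos -36°, sin -36°) = (-21.10, 5.606). Tangency of A1 to FR means the radius QF is perpendicular to FR, so FR runs along (−sin -36°, cos -36°); with |FR| = 35.8, R = (-0.05466, 34.57). Then |NR| = |R − N| = 47.14.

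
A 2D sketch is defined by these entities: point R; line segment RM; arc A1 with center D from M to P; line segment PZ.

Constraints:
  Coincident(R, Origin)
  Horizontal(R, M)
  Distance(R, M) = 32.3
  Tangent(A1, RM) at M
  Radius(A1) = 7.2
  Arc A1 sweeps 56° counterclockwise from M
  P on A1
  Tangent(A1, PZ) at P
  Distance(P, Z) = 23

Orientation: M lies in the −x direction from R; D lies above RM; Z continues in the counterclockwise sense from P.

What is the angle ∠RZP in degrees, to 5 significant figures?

65.199°

R is at the origin; RM is horizontal with |RM| = 32.3 and M on the −x side, so M = (-32.300, 0.0000). Since A1 is tangent to RM there, DM ⟂ RM, so D = M + (0, 7.2) = (-32.300, 7.2000). On A1, M sits at bearing -90° from D; a 56° counterclockwise sweep puts P at bearing -34°, so P = D + 7.2·(cos -34°, sin -34°) = (-26.331, 3.1738). Since A1 is tangent to PZ there, DP ⟂ PZ, so PZ runs along (−sin -34°, cos -34°); with |PZ| = 23.0, Z = (-13.469, 22.242). Then cos ∠RZP = ZR·ZP / (|ZR||ZP|), giving 65.199°.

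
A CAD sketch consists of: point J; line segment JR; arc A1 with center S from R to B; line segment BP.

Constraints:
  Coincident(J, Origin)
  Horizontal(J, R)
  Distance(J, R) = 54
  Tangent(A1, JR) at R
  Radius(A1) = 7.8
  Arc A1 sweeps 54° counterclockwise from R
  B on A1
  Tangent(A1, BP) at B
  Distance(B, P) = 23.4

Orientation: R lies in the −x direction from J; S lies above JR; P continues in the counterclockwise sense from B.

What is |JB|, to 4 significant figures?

47.80

J is at the origin; JR is horizontal with |JR| = 54.0 and R on the −x side, so R = (-54.00, 0.000). Since A1 is tangent to JR there, SR ⟂ JR, so S = R + (0, 7.8) = (-54.00, 7.800). On A1, R sits at bearing -90° from S; a 54° counterclockwise sweep puts B at bearing -36°, so B = S + 7.8·(cos -36°, sin -36°) = (-47.69, 3.215). Then |JB| = |B − J| = 47.80.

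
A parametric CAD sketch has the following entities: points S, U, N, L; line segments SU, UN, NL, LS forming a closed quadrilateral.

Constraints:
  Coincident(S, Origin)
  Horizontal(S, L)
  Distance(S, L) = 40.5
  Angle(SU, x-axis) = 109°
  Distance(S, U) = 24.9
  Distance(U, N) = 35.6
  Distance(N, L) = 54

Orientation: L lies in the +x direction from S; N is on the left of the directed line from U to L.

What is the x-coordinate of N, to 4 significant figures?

17.11

Checks: |UN| = 35.60 ✓; |NL| = 54.00 ✓.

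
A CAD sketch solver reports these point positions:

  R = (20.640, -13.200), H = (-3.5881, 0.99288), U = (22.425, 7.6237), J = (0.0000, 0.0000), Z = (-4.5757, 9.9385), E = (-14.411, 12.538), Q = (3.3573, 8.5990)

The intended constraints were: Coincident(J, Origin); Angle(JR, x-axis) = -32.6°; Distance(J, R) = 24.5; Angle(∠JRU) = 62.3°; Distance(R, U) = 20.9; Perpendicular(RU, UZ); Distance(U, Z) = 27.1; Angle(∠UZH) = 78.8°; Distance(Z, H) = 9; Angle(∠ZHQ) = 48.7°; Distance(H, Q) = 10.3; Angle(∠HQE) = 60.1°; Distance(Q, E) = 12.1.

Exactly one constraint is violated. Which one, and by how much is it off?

Distance(Q, E) = 12.1 — off by 6.10.

J = (0.00, 0.00) ✓; JR at -32.60° ✓; |JR| = 24.50 ✓; ∠JRU = 62.30° ✓; |RU| = 20.90 ✓; ∠(RU, UZ) = 90.00° ✓; |UZ| = 27.10 ✓; ∠UZH = 78.80° ✓; |ZH| = 9.000 ✓; ∠ZHQ = 48.70° ✓; |HQ| = 10.30 ✓; ∠HQE = 60.10° ✓; |QE| = 18.20 ✗.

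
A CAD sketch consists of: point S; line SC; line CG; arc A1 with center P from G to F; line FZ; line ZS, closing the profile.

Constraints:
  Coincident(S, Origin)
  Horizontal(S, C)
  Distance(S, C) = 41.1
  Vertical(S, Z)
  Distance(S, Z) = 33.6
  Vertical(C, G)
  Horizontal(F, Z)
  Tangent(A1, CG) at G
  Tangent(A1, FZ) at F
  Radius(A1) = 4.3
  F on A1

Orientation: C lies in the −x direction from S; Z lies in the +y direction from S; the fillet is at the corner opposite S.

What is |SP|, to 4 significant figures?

47.04

S is at the origin; S and C share the same y with |SC| = 41.1 and C on the −x side, so C = (-41.10, 0.000). S and Z share the same x with |SZ| = 33.6 and Z on the +y side, so Z = (0.000, 33.60). The virtual corner opposite S is at (-41.10, 33.60). Since A1 is tangent to CG there, PG ⟂ CG and since A1 is tangent to FZ there, PF ⟂ FZ, with radius 4.3, so the center P sits 4.3 in from both sides at P = (-36.80, 29.30). Then |SP| = |P − S| = 47.04.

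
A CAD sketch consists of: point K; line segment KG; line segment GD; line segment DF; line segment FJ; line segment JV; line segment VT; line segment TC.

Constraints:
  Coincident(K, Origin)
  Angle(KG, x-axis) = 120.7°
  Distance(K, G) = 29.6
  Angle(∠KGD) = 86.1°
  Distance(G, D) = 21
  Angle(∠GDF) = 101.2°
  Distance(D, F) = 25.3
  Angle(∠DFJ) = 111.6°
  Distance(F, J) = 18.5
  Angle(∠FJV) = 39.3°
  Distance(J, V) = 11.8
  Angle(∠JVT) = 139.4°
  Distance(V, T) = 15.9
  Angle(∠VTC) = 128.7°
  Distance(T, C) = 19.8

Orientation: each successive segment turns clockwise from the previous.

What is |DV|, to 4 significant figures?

24.63

∠DFJ = 111.6° gives FJ at -120.4° from the x-axis; with |FJ| = 18.5, J = (9.847, -0.9731). ∠FJV = 39.3° gives JV at 98.90° from the x-axis; with |JV| = 11.8, V = (8.021, 10.68). Then |DV| = |V − D| = 24.63.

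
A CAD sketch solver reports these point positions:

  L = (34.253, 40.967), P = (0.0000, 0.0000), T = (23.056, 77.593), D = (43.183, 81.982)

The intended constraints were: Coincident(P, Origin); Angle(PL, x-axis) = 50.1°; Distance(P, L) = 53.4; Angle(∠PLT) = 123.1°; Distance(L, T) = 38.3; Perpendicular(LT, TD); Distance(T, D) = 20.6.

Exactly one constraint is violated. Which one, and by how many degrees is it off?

Perpendicular(LT, TD) — off by 4.70°.

P = (0.00, 0.00) ✓; PL at 50.10° ✓; |PL| = 53.40 ✓; ∠PLT = 123.1° ✓; |LT| = 38.30 ✓; ∠(LT, TD) = 94.70° ✗; |TD| = 20.60 ✓.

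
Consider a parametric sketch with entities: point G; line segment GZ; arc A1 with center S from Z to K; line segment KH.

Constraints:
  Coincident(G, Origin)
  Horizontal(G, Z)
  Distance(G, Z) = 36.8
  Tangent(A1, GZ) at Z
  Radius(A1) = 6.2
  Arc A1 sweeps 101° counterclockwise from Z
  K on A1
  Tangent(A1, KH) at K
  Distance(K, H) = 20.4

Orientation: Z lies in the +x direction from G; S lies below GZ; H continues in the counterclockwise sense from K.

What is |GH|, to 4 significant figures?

44.15

G is at the origin; G and Z share the same y with |GZ| = 36.8 and Z on the +x side, so Z = (36.80, 0.000). Tangency of A1 to GZ means the radius SZ is perpendicular to GZ, so S = Z + (0, -6.2) = (36.80, -6.200). On A1, Z sits at bearing 90° from S; a 101° counterclockwise sweep puts K at bearing 191°, so K = S + 6.2·(cos 191°, sin 191°) = (30.71, -7.383). Tangency of A1 to KH means the radius SK is perpendicular to KH, so KH runs along (−sin 191°, cos 191°); with |KH| = 20.4, H = (34.61, -27.41). Then |GH| = |H − G| = 44.15.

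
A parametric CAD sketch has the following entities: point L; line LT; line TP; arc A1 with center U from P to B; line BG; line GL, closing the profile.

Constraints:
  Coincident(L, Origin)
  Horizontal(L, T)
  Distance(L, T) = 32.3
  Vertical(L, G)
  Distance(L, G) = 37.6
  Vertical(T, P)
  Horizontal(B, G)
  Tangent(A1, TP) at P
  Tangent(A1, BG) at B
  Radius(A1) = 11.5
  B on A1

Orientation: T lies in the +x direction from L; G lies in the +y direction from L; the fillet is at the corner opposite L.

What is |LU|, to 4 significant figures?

33.37

LG is vertical with |LG| = 37.6 and G on the +y side, so G = (0.000, 37.60). The virtual corner opposite L is at (32.30, 37.60). A1 meets TP tangentially, so UP is at right angles to TP and since A1 is tangent to BG there, UB ⟂ BG, with radius 11.5, so the center U sits 11.5 in from both sides at U = (20.80, 26.10). Then |LU| = |U − L| = 33.37.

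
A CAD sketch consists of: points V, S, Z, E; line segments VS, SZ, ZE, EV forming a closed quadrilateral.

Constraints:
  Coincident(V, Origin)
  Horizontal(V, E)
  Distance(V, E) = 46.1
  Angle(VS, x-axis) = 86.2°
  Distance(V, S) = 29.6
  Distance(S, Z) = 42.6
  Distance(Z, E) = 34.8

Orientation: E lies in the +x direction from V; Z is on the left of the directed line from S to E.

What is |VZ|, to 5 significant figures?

56.257

Checks: |SZ| = 42.60 ✓; |ZE| = 34.80 ✓.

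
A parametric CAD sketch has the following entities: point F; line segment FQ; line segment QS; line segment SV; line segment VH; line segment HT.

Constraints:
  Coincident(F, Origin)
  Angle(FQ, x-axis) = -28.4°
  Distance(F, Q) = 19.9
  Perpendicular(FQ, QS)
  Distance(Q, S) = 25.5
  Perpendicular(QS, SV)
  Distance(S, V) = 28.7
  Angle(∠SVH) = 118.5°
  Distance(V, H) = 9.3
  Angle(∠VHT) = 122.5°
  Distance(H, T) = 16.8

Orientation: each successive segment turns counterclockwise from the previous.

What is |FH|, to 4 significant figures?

21.81

F is at the origin; FQ runs at -28.4° with length 19.9, so Q = (17.51, -9.465). FQ ⟂ QS, so QS runs at 61.60°; with |QS| = 25.5, S = (29.63, 12.97). QS is perpendicular to SV, so SV runs at 151.6°; with |SV| = 28.7, V = (4.388, 26.62). ∠SVH = 118.5° gives VH at -146.9° from the x-axis; with |VH| = 9.3, H = (-3.403, 21.54). Then |FH| = |H − F| = 21.81.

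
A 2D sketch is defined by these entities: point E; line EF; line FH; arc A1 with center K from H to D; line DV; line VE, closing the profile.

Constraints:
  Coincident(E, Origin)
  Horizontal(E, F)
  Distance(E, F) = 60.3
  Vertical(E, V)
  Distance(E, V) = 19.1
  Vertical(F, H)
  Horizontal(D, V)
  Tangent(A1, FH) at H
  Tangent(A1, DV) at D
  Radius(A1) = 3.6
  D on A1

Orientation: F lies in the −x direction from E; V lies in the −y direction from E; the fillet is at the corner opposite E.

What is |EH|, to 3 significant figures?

62.3

E is at the origin; E and F share the same y with |EF| = 60.3 and F on the −x side, so F = (-60.3, 0.00). E and V share the same x with |EV| = 19.1 and V on the −y side, so V = (0.00, -19.1). The virtual corner opposite E is at (-60.3, -19.1). The tangent condition forces KH to be normal to FH and the tangent condition forces KD to be normal to DV, with radius 3.6, so the center K sits 3.6 in from both sides at K = (-56.7, -15.5). That places the tangent points at H = (-60.3, -15.5) on FH and D = (-56.7, -19.1) on DV. Then |EH| = |H − E| = 62.3.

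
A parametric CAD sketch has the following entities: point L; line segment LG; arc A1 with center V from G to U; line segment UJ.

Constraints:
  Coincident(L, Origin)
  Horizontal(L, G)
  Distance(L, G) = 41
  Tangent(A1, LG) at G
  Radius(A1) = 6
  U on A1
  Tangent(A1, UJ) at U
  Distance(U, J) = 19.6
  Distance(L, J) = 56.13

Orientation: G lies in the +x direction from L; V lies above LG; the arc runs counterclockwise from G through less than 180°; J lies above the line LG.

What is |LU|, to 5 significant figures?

47.132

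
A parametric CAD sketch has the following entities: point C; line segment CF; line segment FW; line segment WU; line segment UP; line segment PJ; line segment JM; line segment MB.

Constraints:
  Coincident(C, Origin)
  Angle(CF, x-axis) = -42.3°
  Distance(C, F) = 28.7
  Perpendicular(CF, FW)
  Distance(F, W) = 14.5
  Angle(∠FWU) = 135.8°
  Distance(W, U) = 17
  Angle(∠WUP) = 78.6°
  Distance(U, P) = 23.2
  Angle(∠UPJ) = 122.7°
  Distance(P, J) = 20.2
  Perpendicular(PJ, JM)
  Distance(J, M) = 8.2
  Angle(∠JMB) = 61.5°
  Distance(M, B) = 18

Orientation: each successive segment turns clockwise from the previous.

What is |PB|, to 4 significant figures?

4.399

C is at the origin; CF runs at -42.3° with length 28.7, so F = (21.23, -19.32). The perpendicularity gives FW at right angles to CF, so FW runs at -132.3°; with |FW| = 14.5, W = (11.47, -30.04). ∠FWU = 135.8° gives WU at -176.5° from the x-axis; with |WU| = 17.0, U = (-5.500, -31.08). ∠WUP = 78.6° gives UP at 82.10° from the x-axis; with |UP| = 23.2, P = (-2.311, -8.098). ∠UPJ = 122.7° gives PJ at 24.80° from the x-axis; with |PJ| = 20.2, J = (16.03, 0.3748). The perpendicularity gives JM at right angles to PJ, so JM runs at -65.20°; with |JM| = 8.2, M = (19.47, -7.069). ∠JMB = 61.5° gives MB at 176.3° from the x-axis; with |MB| = 18.0, B = (1.503, -5.907). Then |PB| = |B − P| = 4.399.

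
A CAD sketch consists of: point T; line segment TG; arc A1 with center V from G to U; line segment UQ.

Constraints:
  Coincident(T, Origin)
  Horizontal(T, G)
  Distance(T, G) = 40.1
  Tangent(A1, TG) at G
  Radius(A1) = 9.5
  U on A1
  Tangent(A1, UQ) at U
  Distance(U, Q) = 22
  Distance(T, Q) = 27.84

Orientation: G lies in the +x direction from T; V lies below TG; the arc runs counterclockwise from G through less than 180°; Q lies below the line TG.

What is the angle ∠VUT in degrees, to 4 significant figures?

146.8°

Checks: |VU| = 9.500 ✓; ∠(VU, UQ) = 90.00° ✓; |UQ| = 22.00 ✓; |TQ| = 27.84 ✓.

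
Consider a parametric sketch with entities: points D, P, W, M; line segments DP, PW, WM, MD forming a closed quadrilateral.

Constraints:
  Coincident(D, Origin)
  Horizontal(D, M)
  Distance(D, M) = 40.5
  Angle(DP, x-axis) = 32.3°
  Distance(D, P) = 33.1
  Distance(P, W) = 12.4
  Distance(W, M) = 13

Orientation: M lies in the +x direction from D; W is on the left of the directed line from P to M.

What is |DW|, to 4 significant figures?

41.51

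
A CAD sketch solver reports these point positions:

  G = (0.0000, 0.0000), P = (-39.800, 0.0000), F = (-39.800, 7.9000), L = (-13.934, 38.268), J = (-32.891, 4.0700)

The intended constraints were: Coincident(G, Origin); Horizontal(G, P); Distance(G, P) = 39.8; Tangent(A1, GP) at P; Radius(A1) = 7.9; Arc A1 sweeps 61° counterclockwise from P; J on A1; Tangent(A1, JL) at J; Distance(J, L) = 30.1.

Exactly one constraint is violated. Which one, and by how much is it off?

Distance(J, L) = 30.1 — off by 9.00.

G = (0.00, 0.00) ✓; G.y = 0.00, P.y = 0.00 ✓; |GP| = 39.80 ✓; ∠(FP, PG) = 90.00° ✓; |FP| = 7.900 ✓; bearing(F→J) − bearing(F→P) = 61.00° ✓; |FJ| = 7.900 ✓; ∠(FJ, JL) = 90.00° ✓; |JL| = 39.10 ✗.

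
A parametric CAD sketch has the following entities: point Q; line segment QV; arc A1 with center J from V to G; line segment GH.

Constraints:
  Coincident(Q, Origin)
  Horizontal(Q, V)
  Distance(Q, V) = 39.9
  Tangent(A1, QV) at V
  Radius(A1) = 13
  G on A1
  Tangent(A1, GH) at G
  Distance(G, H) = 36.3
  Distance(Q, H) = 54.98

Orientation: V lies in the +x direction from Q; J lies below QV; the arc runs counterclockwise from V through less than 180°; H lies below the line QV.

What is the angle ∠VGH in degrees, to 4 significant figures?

136.2°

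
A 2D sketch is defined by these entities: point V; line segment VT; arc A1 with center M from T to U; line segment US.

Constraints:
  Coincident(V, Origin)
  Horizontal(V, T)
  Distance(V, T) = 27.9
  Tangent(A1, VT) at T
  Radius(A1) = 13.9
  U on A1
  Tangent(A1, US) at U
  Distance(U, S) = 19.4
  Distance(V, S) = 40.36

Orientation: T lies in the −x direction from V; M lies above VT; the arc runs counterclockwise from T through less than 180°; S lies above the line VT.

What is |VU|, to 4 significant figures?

22.17

Checks: |MU| = 13.90 ✓; ∠(MU, US) = 90.00° ✓; |US| = 19.40 ✓; |VS| = 40.36 ✓.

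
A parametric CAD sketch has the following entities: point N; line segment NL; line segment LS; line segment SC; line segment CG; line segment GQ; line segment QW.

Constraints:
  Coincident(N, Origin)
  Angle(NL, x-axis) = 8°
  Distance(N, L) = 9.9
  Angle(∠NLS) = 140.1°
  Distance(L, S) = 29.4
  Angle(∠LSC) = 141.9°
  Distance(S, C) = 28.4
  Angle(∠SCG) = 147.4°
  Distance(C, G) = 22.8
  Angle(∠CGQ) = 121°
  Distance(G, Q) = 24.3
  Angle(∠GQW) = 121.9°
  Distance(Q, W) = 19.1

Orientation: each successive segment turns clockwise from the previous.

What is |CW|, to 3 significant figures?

46.3

N is at the origin; NL runs at 8.0° with length 9.9, so L = (9.80, 1.38). ∠NLS = 140.1° gives LS at -31.9° from the x-axis; with |LS| = 29.4, S = (34.8, -14.2). ∠LSC = 141.9° gives SC at -70.0° from the x-axis; with |SC| = 28.4, C = (44.5, -40.8). ∠SCG = 147.4° gives CG at -103° from the x-axis; with |CG| = 22.8, G = (39.5, -63.1). ∠CGQ = 121.0° gives GQ at -162° from the x-axis; with |GQ| = 24.3, Q = (16.4, -70.8). ∠GQW = 121.9° gives QW at 140° from the x-axis; with |QW| = 19.1, W = (1.75, -58.6). Then |CW| = |W − C| = 46.3.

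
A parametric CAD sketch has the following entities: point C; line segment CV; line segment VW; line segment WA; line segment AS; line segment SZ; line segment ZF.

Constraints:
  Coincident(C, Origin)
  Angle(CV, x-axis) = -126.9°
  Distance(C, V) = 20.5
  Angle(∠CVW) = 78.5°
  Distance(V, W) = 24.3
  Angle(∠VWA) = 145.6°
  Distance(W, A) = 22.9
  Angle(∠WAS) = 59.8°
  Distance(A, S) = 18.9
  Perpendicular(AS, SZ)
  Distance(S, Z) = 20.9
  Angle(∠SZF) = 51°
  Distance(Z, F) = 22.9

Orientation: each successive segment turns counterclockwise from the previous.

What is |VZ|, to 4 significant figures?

17.29

C is at the origin; CV runs at -126.9° with length 20.5, so V = (-12.31, -16.39). ∠CVW = 78.5° gives VW at -25.40° from the x-axis; with |VW| = 24.3, W = (9.642, -26.82). ∠VWA = 145.6° gives WA at 9.000° from the x-axis; with |WA| = 22.9, A = (32.26, -23.23). ∠WAS = 59.8° gives AS at 129.2° from the x-axis; with |AS| = 18.9, S = (20.32, -8.588). The perpendicularity gives SZ at right angles to AS, so SZ runs at -140.8°; with |SZ| = 20.9, Z = (4.119, -21.80). Then |VZ| = |Z − V| = 17.29.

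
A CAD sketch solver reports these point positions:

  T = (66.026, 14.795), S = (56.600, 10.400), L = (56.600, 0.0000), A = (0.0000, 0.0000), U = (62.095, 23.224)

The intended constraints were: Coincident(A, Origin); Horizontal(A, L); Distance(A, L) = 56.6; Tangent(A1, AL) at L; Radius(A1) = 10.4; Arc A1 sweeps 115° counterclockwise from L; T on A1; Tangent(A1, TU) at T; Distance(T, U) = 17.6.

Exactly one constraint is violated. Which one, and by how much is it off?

Distance(T, U) = 17.6 — off by 8.30.

A = (0.00, 0.00) ✓; A.y = 0.00, L.y = 0.00 ✓; |AL| = 56.60 ✓; ∠(SL, LA) = 90.00° ✓; |SL| = 10.40 ✓; bearing(S→T) − bearing(S→L) = 115.0° ✓; |ST| = 10.40 ✓; ∠(ST, TU) = 90.00° ✓; |TU| = 9.301 ✗.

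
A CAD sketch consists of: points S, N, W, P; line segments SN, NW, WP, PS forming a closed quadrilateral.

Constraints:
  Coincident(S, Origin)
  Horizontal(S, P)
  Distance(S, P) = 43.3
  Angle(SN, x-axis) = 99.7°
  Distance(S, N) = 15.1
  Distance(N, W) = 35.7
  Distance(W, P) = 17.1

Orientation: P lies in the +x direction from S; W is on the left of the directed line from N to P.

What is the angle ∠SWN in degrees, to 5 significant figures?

24.355°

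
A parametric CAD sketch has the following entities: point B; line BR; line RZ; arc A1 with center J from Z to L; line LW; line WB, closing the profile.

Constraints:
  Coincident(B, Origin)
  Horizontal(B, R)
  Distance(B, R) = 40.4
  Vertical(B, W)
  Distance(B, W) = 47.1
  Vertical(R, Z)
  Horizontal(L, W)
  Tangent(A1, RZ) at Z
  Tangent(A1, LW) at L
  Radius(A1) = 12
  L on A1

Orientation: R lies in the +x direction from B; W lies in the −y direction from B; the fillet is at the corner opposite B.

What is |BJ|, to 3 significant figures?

45.2

B and W share the same x with |BW| = 47.1 and W on the −y side, so W = (0.00, -47.1). The virtual corner opposite B is at (40.4, -47.1). Since A1 is tangent to RZ there, JZ ⟂ RZ and since A1 is tangent to LW there, JL ⟂ LW, with radius 12.0, so the center J sits 12.0 in from both sides at J = (28.4, -35.1). Then |BJ| = |J − B| = 45.2.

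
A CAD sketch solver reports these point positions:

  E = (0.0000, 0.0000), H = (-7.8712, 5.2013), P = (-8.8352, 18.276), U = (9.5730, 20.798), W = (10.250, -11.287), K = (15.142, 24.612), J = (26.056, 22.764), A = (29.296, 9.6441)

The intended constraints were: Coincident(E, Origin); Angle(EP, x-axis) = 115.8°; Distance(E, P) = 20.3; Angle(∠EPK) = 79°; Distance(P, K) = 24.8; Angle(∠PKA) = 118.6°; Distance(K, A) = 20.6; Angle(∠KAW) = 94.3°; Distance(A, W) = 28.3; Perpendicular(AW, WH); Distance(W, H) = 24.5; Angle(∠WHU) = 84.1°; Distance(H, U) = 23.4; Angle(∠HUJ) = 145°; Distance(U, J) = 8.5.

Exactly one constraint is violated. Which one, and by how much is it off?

Distance(U, J) = 8.5 — off by 8.10.

E = (0.00, 0.00) ✓; EP at 115.8° ✓; |EP| = 20.30 ✓; ∠EPK = 79.00° ✓; |PK| = 24.80 ✓; ∠PKA = 118.6° ✓; |KA| = 20.60 ✓; ∠KAW = 94.30° ✓; |AW| = 28.30 ✓; ∠(AW, WH) = 90.00° ✓; |WH| = 24.50 ✓; ∠WHU = 84.10° ✓; |HU| = 23.40 ✓; ∠HUJ = 145.0° ✓; |UJ| = 16.60 ✗.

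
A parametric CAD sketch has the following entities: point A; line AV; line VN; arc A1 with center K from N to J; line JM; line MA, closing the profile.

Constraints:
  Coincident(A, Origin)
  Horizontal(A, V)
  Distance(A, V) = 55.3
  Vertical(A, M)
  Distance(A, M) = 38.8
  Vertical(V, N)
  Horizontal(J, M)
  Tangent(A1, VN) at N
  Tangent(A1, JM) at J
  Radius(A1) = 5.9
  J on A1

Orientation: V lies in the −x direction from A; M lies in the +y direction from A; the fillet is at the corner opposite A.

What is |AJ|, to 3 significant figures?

62.8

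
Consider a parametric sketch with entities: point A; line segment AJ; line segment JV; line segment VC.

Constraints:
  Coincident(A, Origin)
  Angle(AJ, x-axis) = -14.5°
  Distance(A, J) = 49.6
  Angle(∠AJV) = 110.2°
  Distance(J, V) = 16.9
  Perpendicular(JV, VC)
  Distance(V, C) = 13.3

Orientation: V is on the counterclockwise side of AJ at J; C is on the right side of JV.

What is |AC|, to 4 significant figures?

68.85

A is at the origin; AJ runs at -14.5° with length 49.6, so J = 49.6·(cos -14.5°, sin -14.5°) = (48.02, -12.42). ∠AJV = 110.2°, so JV runs at -14.5° + (180° − 110.2°) = 55.30° from the x-axis; with |JV| = 16.9, V = J + 16.9·(cos 55.30°, sin 55.30°) = (57.64, 1.475). The perpendicularity gives VC at right angles to JV; with |VC| = 13.3 on the right of JV, C = V + 13.3·(0.8221, -0.5693) = (68.58, -6.096). Then |AC| = |C − A| = 68.85.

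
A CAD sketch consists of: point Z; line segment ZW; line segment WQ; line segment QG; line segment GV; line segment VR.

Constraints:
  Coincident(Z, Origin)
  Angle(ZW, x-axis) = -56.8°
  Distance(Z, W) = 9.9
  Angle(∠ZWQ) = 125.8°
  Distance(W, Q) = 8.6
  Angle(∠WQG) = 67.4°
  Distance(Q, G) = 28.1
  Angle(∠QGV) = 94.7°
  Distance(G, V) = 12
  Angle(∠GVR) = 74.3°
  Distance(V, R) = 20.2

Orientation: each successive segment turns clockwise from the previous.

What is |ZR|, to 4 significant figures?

4.242

∠QGV = 94.7° gives GV at 51.10° from the x-axis; with |GV| = 12.0, V = (-10.47, 12.40). ∠GVR = 74.3° gives VR at -54.60° from the x-axis; with |VR| = 20.2, R = (1.227, -4.061). Then |ZR| = |R − Z| = 4.242.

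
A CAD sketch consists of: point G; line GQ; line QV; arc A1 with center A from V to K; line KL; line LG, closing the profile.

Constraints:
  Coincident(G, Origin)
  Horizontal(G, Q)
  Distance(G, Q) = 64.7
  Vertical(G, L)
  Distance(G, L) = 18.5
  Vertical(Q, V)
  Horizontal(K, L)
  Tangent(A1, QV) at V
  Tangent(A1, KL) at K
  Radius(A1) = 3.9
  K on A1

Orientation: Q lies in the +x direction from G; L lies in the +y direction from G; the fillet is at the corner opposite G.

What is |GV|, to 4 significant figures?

66.33

The virtual corner opposite G is at (64.70, 18.50). A1 meets QV tangentially, so AV is at right angles to QV and since A1 is tangent to KL there, AK ⟂ KL, with radius 3.9, so the center A sits 3.9 in from both sides at A = (60.80, 14.60). That places the tangent points at V = (64.70, 14.60) on QV and K = (60.80, 18.50) on KL. Then |GV| = |V − G| = 66.33.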